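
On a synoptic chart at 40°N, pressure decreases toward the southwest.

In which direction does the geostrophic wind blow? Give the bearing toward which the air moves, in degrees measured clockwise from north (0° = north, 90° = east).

315°

The pressure-gradient force points toward the southwest (bearing 225°).
Geostrophic balance: in the Northern Hemisphere the Coriolis force deflects motion to the right, so the geostrophic wind blows 90° to the right of the pressure-gradient force (low pressure on the left).
Rotating 225° by 90° clockwise gives 315° — the wind blows toward the northwest.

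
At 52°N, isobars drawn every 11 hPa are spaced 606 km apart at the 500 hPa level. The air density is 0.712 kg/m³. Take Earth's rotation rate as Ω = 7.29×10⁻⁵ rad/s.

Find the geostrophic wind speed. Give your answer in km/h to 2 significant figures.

80 km/h

Coriolis parameter at 52°N:
f = 2Ω sin φ = 2 × 7.29×10⁻⁵ × sin 52° = 1.15×10⁻⁴ s⁻¹
Pressure gradient: |∂P/∂n| = 1100 Pa / 606000 m = 1.82×10⁻³ Pa/m
Geostrophic balance (pressure-gradient force = Coriolis force):
V_g = (1/(fρ)) |∂P/∂n| = 1.82×10⁻³ / (1.15×10⁻⁴ × 0.712) = 22.2 m/s
Converting: 22.2 m/s × 3.6 = 80 km/h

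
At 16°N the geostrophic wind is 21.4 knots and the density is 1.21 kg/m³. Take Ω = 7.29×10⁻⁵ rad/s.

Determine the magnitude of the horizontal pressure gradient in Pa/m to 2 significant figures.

Coriolis parameter at 16°N:
f = 2Ω sin φ = 2 × 7.29×10⁻⁵ × sin 16° = 4.02×10⁻⁵ s⁻¹
Wind speed in SI: 21.4 knots = 11.0 m/s
Geostrophic balance rearranged: |∂P/∂n| = f ρ V_g
|∂P/∂n| = 4.02×10⁻⁵ × 1.21 × 11.0 = 5.35×10⁻⁴ Pa/m

5.4×10⁻⁴ Pa/m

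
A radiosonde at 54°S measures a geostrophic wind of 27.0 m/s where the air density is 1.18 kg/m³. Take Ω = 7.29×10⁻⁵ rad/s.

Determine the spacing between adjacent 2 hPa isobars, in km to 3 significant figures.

Coriolis parameter at 54°S:
f = 2Ω sin φ = 2 × 7.29×10⁻⁵ × sin 54° = 1.18×10⁻⁴ s⁻¹
Geostrophic balance rearranged: |∂P/∂n| = f ρ V_g
|∂P/∂n| = 1.18×10⁻⁴ × 1.18 × 27.0 = 3.76×10⁻³ Pa/m
Isobar spacing: Δn = ΔP/|∂P/∂n| = 200 Pa / 3.76×10⁻³ Pa/m = 53219 m ≈ 53.2 km

53.2 km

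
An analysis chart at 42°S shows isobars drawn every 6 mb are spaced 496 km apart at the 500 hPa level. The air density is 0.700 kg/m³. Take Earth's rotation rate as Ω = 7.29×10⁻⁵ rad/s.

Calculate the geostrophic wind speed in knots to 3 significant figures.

34.4 knots

Coriolis parameter at 42°S:
f = 2Ω sin φ = 2 × 7.29×10⁻⁵ × sin 42° = 9.76×10⁻⁵ s⁻¹
Pressure gradient: |∂P/∂n| = 600 Pa / 496000 m = 1.21×10⁻³ Pa/m
Geostrophic balance (pressure-gradient force = Coriolis force):
V_g = (1/(fρ)) |∂P/∂n| = 1.21×10⁻³ / (9.76×10⁻⁵ × 0.700) = 17.7 m/s
Converting: 17.7 m/s × 1.944 = 34.4 knots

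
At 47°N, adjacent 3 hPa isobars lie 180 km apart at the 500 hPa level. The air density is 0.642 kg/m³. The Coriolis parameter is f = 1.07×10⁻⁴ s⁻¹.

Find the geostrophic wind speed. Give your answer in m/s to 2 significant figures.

Pressure gradient: |∂P/∂n| = 300 Pa / 180000 m = 1.67×10⁻³ Pa/m
Geostrophic balance (pressure-gradient force = Coriolis force):
V_g = (1/(fρ)) |∂P/∂n| = 1.67×10⁻³ / (1.07×10⁻⁴ × 0.642) = 24.3 m/s

24 m/s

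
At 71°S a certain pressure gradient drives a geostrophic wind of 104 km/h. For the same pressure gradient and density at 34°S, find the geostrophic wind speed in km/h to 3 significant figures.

176 km/h

With the same pressure gradient and density, V_g ∝ 1/f ∝ 1/sin φ.
V₂ = V₁ · sin φ₁ / sin φ₂ = 104 × sin 71° / sin 34°
V₂ = 104 × 0.9455/0.5592 = 176 km/h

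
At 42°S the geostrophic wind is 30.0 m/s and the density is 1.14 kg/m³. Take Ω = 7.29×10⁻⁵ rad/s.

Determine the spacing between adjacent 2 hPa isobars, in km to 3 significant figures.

59.9 km

Coriolis parameter at 42°S:
f = 2Ω sin φ = 2 × 7.29×10⁻⁵ × sin 42° = 9.76×10⁻⁵ s⁻¹
Geostrophic balance rearranged: |∂P/∂n| = f ρ V_g
|∂P/∂n| = 9.76×10⁻⁵ × 1.14 × 30.0 = 3.34×10⁻³ Pa/m
Isobar spacing: Δn = ΔP/|∂P/∂n| = 200 Pa / 3.34×10⁻³ Pa/m = 59943 m ≈ 59.9 km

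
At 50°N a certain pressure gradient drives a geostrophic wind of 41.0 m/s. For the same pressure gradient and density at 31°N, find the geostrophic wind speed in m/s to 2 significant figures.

61 m/s

With the same pressure gradient and density, V_g ∝ 1/f ∝ 1/sin φ.
V₂ = V₁ · sin φ₁ / sin φ₂ = 41.0 × sin 50° / sin 31°
V₂ = 41.0 × 0.7660/0.5150 = 61 m/s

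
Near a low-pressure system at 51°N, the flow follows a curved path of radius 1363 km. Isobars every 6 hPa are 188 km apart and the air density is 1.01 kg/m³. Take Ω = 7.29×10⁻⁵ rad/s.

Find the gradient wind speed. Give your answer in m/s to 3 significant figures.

Coriolis parameter at 51°N:
f = 2Ω sin φ = 2 × 7.29×10⁻⁵ × sin 51° = 1.13×10⁻⁴ s⁻¹
Pressure gradient: |∂P/∂n| = 600 Pa / 188000 m = 3.19×10⁻³ Pa/m
Geostrophic speed: V_g = |∂P/∂n|/(fρ) = 3.19×10⁻³/(1.13×10⁻⁴ × 1.01) = 27.9 m/s
Around a low, centrifugal force acts outward with Coriolis, so pressure-gradient force balances both:
(1/ρ)|∂P/∂n| = fV + V²/R  →  V² + fR·V − fR·V_g = 0
With fR = 1.13×10⁻⁴ × 1363×10³ m = 154 m/s:
V = [−fR + √((fR)² + 4 fR V_g)]/2 = [−154 + √(154² + 4×154×27.9)]/2 = 24.1 m/s
Subgeostrophic (V < V_g = 27.9 m/s), as expected around a low.

24.1 m/s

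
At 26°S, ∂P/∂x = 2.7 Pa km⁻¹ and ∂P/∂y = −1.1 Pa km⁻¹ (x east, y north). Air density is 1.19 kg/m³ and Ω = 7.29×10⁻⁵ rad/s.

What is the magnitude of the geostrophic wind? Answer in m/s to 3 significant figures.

38.3 m/s

Coriolis parameter at 26°S:
f = 2Ω sin φ = 2 × 7.29×10⁻⁵ × sin 26° = 6.39×10⁻⁵ s⁻¹
In the Southern Hemisphere f is negative: f = −6.39×10⁻⁵ s⁻¹.
Component geostrophic relations (x east, y north):
u_g = −(1/(fρ)) ∂P/∂y,  v_g = (1/(fρ)) ∂P/∂x
u_g = −(−1.1×10⁻³)/(−6.39×10⁻⁵ × 1.19) = −14.5 m/s;  v_g = (2.7×10⁻³)/(−6.39×10⁻⁵ × 1.19) = −35.5 m/s
|V_g| = √(u_g² + v_g²) = 38.3 m/s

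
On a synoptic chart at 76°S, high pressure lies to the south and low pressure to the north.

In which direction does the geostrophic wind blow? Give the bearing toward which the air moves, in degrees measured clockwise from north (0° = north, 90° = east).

The pressure-gradient force points toward the north (bearing 000°).
Geostrophic balance: in the Southern Hemisphere the Coriolis force deflects motion to the left, so the geostrophic wind blows 90° to the left of the pressure-gradient force (low pressure on the right).
Rotating 000° by 90° counterclockwise gives 270° — the wind blows toward the west.

270°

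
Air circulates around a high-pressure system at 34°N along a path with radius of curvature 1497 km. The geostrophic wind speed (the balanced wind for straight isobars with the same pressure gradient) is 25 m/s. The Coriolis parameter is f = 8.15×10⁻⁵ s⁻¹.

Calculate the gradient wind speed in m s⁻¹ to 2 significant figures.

Around a high, pressure-gradient force acts outward with centrifugal, so Coriolis balances both:
fV = (1/ρ)|∂P/∂n| + V²/R  →  V² − fR·V + fR·V_g = 0
With fR = 8.15×10⁻⁵ × 1497×10³ m = 122 m/s:
V = [fR − √((fR)² − 4 fR V_g)]/2 = [122 − √(122² − 4×122×25)]/2 = 35.1 m/s
Supergeostrophic (V > V_g = 25 m/s), as expected around a high.

35 m s⁻¹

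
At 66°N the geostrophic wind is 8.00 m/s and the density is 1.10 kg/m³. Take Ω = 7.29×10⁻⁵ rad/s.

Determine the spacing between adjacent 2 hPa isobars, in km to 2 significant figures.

Coriolis parameter at 66°N:
f = 2Ω sin φ = 2 × 7.29×10⁻⁵ × sin 66° = 1.33×10⁻⁴ s⁻¹
Geostrophic balance rearranged: |∂P/∂n| = f ρ V_g
|∂P/∂n| = 1.33×10⁻⁴ × 1.10 × 8.00 = 1.17×10⁻³ Pa/m
Isobar spacing: Δn = ΔP/|∂P/∂n| = 200 Pa / 1.17×10⁻³ Pa/m = 170632 m ≈ 170 km

170 km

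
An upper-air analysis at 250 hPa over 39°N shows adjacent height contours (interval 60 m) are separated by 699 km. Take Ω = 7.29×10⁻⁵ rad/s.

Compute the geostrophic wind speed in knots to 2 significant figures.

Coriolis parameter at 39°N:
f = 2Ω sin φ = 2 × 7.29×10⁻⁵ × sin 39° = 9.18×10⁻⁵ s⁻¹
Height gradient: |∂Z/∂n| = 60 m / 699000 m = 8.58×10⁻⁵
On a pressure surface, geostrophic balance gives V_g = (g/f)|∂Z/∂n|:
V_g = 9.81 × 8.58×10⁻⁵ / 9.18×10⁻⁵ = 9.18 m/s
Converting: 9.18 m/s × 1.944 = 18 knots

18 knots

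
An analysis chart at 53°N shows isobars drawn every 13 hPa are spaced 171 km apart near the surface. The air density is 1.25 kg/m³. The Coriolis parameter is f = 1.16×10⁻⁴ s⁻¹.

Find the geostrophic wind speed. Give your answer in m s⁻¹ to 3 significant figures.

52.4 m s⁻¹

Pressure gradient: |∂P/∂n| = 1300 Pa / 171000 m = 7.60×10⁻³ Pa/m
Geostrophic balance (pressure-gradient force = Coriolis force):
V_g = (1/(fρ)) |∂P/∂n| = 7.60×10⁻³ / (1.16×10⁻⁴ × 1.25) = 52.4 m/s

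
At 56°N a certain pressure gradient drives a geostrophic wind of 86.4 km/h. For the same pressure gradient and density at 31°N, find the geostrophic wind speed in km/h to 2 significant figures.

140 km/h

With the same pressure gradient and density, V_g ∝ 1/f ∝ 1/sin φ.
V₂ = V₁ · sin φ₁ / sin φ₂ = 86.4 × sin 56° / sin 31°
V₂ = 86.4 × 0.8290/0.5150 = 140 km/h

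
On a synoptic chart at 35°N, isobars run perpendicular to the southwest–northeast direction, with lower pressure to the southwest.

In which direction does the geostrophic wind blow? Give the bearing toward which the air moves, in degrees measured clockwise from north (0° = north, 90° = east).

The pressure-gradient force points toward the southwest (bearing 225°).
Geostrophic balance: in the Northern Hemisphere the Coriolis force deflects motion to the right, so the geostrophic wind blows 90° to the right of the pressure-gradient force (low pressure on the left).
Rotating 225° by 90° clockwise gives 315° — the wind blows toward the northwest.

315°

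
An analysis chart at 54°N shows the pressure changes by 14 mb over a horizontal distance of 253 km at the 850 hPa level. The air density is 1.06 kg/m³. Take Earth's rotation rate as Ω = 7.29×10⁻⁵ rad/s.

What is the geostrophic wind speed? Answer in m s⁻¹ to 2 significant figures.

44 m s⁻¹

Coriolis parameter at 54°N:
f = 2Ω sin φ = 2 × 7.29×10⁻⁵ × sin 54° = 1.18×10⁻⁴ s⁻¹
Pressure gradient: |∂P/∂n| = 1400 Pa / 253000 m = 5.53×10⁻³ Pa/m
Geostrophic balance (pressure-gradient force = Coriolis force):
V_g = (1/(fρ)) |∂P/∂n| = 5.53×10⁻³ / (1.18×10⁻⁴ × 1.06) = 44.3 m/s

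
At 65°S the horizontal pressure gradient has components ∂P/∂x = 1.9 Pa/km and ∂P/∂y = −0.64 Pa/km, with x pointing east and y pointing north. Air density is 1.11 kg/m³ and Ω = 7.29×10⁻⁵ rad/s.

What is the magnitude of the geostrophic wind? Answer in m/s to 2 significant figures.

14 m/s

Coriolis parameter at 65°S:
f = 2Ω sin φ = 2 × 7.29×10⁻⁵ × sin 65° = 1.32×10⁻⁴ s⁻¹
In the Southern Hemisphere f is negative: f = −1.32×10⁻⁴ s⁻¹.
Component geostrophic relations (x east, y north):
u_g = −(1/(fρ)) ∂P/∂y,  v_g = (1/(fρ)) ∂P/∂x
u_g = −(−0.64×10⁻³)/(−1.32×10⁻⁴ × 1.11) = −4.36 m/s;  v_g = (1.9×10⁻³)/(−1.32×10⁻⁴ × 1.11) = −13.0 m/s
|V_g| = √(u_g² + v_g²) = 13.7 m/s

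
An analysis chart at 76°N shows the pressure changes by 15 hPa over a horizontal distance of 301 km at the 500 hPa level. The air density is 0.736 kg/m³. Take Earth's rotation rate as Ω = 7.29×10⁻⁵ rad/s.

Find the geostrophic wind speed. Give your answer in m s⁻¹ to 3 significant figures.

47.9 m s⁻¹

Coriolis parameter at 76°N:
f = 2Ω sin φ = 2 × 7.29×10⁻⁵ × sin 76° = 1.41×10⁻⁴ s⁻¹
Pressure gradient: |∂P/∂n| = 1500 Pa / 301000 m = 4.98×10⁻³ Pa/m
Geostrophic balance (pressure-gradient force = Coriolis force):
V_g = (1/(fρ)) |∂P/∂n| = 4.98×10⁻³ / (1.41×10⁻⁴ × 0.736) = 47.9 m/s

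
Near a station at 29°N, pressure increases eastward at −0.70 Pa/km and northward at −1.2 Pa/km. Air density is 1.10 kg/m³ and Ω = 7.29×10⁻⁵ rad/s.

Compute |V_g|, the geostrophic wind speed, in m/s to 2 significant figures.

Coriolis parameter at 29°N:
f = 2Ω sin φ = 2 × 7.29×10⁻⁵ × sin 29° = 7.07×10⁻⁵ s⁻¹
Component geostrophic relations (x east, y north):
u_g = −(1/(fρ)) ∂P/∂y,  v_g = (1/(fρ)) ∂P/∂x
u_g = −(−1.2×10⁻³)/(7.07×10⁻⁵ × 1.10) = 15.4 m/s;  v_g = (−0.70×10⁻³)/(7.07×10⁻⁵ × 1.10) = −9.00 m/s
|V_g| = √(u_g² + v_g²) = 17.9 m/s

18 m/s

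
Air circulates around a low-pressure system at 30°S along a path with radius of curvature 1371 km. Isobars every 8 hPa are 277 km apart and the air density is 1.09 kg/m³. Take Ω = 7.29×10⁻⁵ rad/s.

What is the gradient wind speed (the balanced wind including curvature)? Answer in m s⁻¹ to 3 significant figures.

28.3 m s⁻¹

Coriolis parameter at 30°S:
f = 2Ω sin φ = 2 × 7.29×10⁻⁵ × sin 30° = 7.29×10⁻⁵ s⁻¹
Pressure gradient: |∂P/∂n| = 800 Pa / 277000 m = 2.89×10⁻³ Pa/m
Geostrophic speed: V_g = |∂P/∂n|/(fρ) = 2.89×10⁻³/(7.29×10⁻⁵ × 1.09) = 36.3 m/s
Around a low, centrifugal force acts outward with Coriolis, so pressure-gradient force balances both:
(1/ρ)|∂P/∂n| = fV + V²/R  →  V² + fR·V − fR·V_g = 0
With fR = 7.29×10⁻⁵ × 1371×10³ m = 99.9 m/s:
V = [−fR + √((fR)² + 4 fR V_g)]/2 = [−99.9 + √(99.9² + 4×99.9×36.3)]/2 = 28.3 m/s
Subgeostrophic (V < V_g = 36.3 m/s), as expected around a low.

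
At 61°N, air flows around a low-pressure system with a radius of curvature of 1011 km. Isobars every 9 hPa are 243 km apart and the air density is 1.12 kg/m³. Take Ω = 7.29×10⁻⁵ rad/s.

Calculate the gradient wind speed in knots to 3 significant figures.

43.0 knots

Coriolis parameter at 61°N:
f = 2Ω sin φ = 2 × 7.29×10⁻⁵ × sin 61° = 1.28×10⁻⁴ s⁻¹
Pressure gradient: |∂P/∂n| = 900 Pa / 243000 m = 3.70×10⁻³ Pa/m
Geostrophic speed: V_g = |∂P/∂n|/(fρ) = 3.70×10⁻³/(1.28×10⁻⁴ × 1.12) = 25.9 m/s
Around a low, centrifugal force acts outward with Coriolis, so pressure-gradient force balances both:
(1/ρ)|∂P/∂n| = fV + V²/R  →  V² + fR·V − fR·V_g = 0
With fR = 1.28×10⁻⁴ × 1011×10³ m = 129 m/s:
V = [−fR + √((fR)² + 4 fR V_g)]/2 = [−129 + √(129² + 4×129×25.9)]/2 = 22.1 m/s
Subgeostrophic (V < V_g = 25.9 m/s), as expected around a low.
Converting: 22.1 m/s × 1.944 = 43.0 knots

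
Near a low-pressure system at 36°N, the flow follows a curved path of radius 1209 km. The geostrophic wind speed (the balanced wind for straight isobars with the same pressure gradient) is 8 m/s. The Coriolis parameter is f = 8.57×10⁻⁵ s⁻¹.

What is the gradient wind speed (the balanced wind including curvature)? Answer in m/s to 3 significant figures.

7.46 m/s

Around a low, centrifugal force acts outward with Coriolis, so pressure-gradient force balances both:
(1/ρ)|∂P/∂n| = fV + V²/R  →  V² + fR·V − fR·V_g = 0
With fR = 8.57×10⁻⁵ × 1209×10³ m = 104 m/s:
V = [−fR + √((fR)² + 4 fR V_g)]/2 = [−104 + √(104² + 4×104×8)]/2 = 7.46 m/s
Subgeostrophic (V < V_g = 8 m/s), as expected around a low.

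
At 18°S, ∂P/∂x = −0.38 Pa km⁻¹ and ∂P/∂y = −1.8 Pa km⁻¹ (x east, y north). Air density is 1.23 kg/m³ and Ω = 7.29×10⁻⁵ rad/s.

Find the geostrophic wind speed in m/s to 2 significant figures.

33 m/s

Coriolis parameter at 18°S:
f = 2Ω sin φ = 2 × 7.29×10⁻⁵ × sin 18° = 4.51×10⁻⁵ s⁻¹
In the Southern Hemisphere f is negative: f = −4.51×10⁻⁵ s⁻¹.
Component geostrophic relations (x east, y north):
u_g = −(1/(fρ)) ∂P/∂y,  v_g = (1/(fρ)) ∂P/∂x
u_g = −(−1.8×10⁻³)/(−4.51×10⁻⁵ × 1.23) = −32.5 m/s;  v_g = (−0.38×10⁻³)/(−4.51×10⁻⁵ × 1.23) = 6.86 m/s
|V_g| = √(u_g² + v_g²) = 33.2 m/s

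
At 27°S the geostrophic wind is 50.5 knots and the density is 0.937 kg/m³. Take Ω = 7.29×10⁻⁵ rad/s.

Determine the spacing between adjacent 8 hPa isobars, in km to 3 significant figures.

Coriolis parameter at 27°S:
f = 2Ω sin φ = 2 × 7.29×10⁻⁵ × sin 27° = 6.62×10⁻⁵ s⁻¹
Wind speed in SI: 50.5 knots = 26.0 m/s
Geostrophic balance rearranged: |∂P/∂n| = f ρ V_g
|∂P/∂n| = 6.62×10⁻⁵ × 0.937 × 26.0 = 1.61×10⁻³ Pa/m
Isobar spacing: Δn = ΔP/|∂P/∂n| = 800 Pa / 1.61×10⁻³ Pa/m = 496497 m ≈ 496 km

496 km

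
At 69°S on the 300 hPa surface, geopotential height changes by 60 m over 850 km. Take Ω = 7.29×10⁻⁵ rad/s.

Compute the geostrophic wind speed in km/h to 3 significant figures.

18.3 km/h

Coriolis parameter at 69°S:
f = 2Ω sin φ = 2 × 7.29×10⁻⁵ × sin 69° = 1.36×10⁻⁴ s⁻¹
Height gradient: |∂Z/∂n| = 60 m / 850000 m = 7.06×10⁻⁵
On a pressure surface, geostrophic balance gives V_g = (g/f)|∂Z/∂n|:
V_g = 9.81 × 7.06×10⁻⁵ / 1.36×10⁻⁴ = 5.09 m/s
Converting: 5.09 m/s × 3.6 = 18.3 km/h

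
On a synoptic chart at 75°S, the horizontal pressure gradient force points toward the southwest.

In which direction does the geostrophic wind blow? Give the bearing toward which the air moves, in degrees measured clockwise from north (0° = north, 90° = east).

135°

The pressure-gradient force points toward the southwest (bearing 225°).
Geostrophic balance: in the Southern Hemisphere the Coriolis force deflects motion to the left, so the geostrophic wind blows 90° to the left of the pressure-gradient force (low pressure on the right).
Rotating 225° by 90° counterclockwise gives 135° — the wind blows toward the southeast.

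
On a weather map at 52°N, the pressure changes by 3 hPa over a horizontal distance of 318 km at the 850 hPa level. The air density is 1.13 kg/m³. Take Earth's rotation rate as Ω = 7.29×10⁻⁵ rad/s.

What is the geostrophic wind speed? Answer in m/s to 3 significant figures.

Coriolis parameter at 52°N:
f = 2Ω sin φ = 2 × 7.29×10⁻⁵ × sin 52° = 1.15×10⁻⁴ s⁻¹
Pressure gradient: |∂P/∂n| = 300 Pa / 318000 m = 9.43×10⁻⁴ Pa/m
Geostrophic balance (pressure-gradient force = Coriolis force):
V_g = (1/(fρ)) |∂P/∂n| = 9.43×10⁻⁴ / (1.15×10⁻⁴ × 1.13) = 7.27 m/s

7.27 m/s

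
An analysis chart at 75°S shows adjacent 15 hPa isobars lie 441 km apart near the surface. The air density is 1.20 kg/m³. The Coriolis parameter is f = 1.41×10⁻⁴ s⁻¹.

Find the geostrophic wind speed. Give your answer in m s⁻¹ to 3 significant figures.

Pressure gradient: |∂P/∂n| = 1500 Pa / 441000 m = 3.40×10⁻³ Pa/m
Geostrophic balance (pressure-gradient force = Coriolis force):
V_g = (1/(fρ)) |∂P/∂n| = 3.40×10⁻³ / (1.41×10⁻⁴ × 1.20) = 20.1 m/s

20.1 m s⁻¹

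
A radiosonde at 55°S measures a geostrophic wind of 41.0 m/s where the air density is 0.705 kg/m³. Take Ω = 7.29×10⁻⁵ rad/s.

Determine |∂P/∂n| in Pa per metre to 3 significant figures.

Coriolis parameter at 55°S:
f = 2Ω sin φ = 2 × 7.29×10⁻⁵ × sin 55° = 1.19×10⁻⁴ s⁻¹
Geostrophic balance rearranged: |∂P/∂n| = f ρ V_g
|∂P/∂n| = 1.19×10⁻⁴ × 0.705 × 41.0 = 3.45×10⁻³ Pa/m

3.45×10⁻³ Pa/m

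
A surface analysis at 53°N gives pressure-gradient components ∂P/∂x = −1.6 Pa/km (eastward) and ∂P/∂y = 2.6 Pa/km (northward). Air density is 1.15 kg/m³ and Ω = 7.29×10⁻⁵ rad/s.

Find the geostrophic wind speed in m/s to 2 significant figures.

Coriolis parameter at 53°N:
f = 2Ω sin φ = 2 × 7.29×10⁻⁵ × sin 53° = 1.16×10⁻⁴ s⁻¹
Component geostrophic relations (x east, y north):
u_g = −(1/(fρ)) ∂P/∂y,  v_g = (1/(fρ)) ∂P/∂x
u_g = −(2.6×10⁻³)/(1.16×10⁻⁴ × 1.15) = −19.4 m/s;  v_g = (−1.6×10⁻³)/(1.16×10⁻⁴ × 1.15) = −11.9 m/s
|V_g| = √(u_g² + v_g²) = 22.8 m/s

23 m/s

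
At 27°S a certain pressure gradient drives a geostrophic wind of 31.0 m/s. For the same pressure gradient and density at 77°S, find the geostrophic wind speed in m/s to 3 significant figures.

With the same pressure gradient and density, V_g ∝ 1/f ∝ 1/sin φ.
V₂ = V₁ · sin φ₁ / sin φ₂ = 31.0 × sin 27° / sin 77°
V₂ = 31.0 × 0.4540/0.9744 = 14.4 m/s

14.4 m/s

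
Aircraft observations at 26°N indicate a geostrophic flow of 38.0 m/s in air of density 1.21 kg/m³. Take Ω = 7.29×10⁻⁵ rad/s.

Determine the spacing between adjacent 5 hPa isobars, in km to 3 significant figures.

Coriolis parameter at 26°N:
f = 2Ω sin φ = 2 × 7.29×10⁻⁵ × sin 26° = 6.39×10⁻⁵ s⁻¹
Geostrophic balance rearranged: |∂P/∂n| = f ρ V_g
|∂P/∂n| = 6.39×10⁻⁵ × 1.21 × 38.0 = 2.94×10⁻³ Pa/m
Isobar spacing: Δn = ΔP/|∂P/∂n| = 500 Pa / 2.94×10⁻³ Pa/m = 170138 m ≈ 170 km

170 km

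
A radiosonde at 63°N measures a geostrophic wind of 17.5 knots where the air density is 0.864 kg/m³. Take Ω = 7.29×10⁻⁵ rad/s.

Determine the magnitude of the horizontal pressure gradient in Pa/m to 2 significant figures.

Coriolis parameter at 63°N:
f = 2Ω sin φ = 2 × 7.29×10⁻⁵ × sin 63° = 1.30×10⁻⁴ s⁻¹
Wind speed in SI: 17.5 knots = 9.00 m/s
Geostrophic balance rearranged: |∂P/∂n| = f ρ V_g
|∂P/∂n| = 1.30×10⁻⁴ × 0.864 × 9.00 = 1.01×10⁻³ Pa/m

1.0×10⁻³ Pa/m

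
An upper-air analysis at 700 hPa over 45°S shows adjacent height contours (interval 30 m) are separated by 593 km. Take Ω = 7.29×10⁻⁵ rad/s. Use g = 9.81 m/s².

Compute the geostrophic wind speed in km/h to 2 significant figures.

17 km/h

Coriolis parameter at 45°S:
f = 2Ω sin φ = 2 × 7.29×10⁻⁵ × sin 45° = 1.03×10⁻⁴ s⁻¹
Height gradient: |∂Z/∂n| = 30 m / 593000 m = 5.06×10⁻⁵
On a pressure surface, geostrophic balance gives V_g = (g/f)|∂Z/∂n|:
V_g = 9.81 × 5.06×10⁻⁵ / 1.03×10⁻⁴ = 4.81 m/s
Converting: 4.81 m/s × 3.6 = 17 km/h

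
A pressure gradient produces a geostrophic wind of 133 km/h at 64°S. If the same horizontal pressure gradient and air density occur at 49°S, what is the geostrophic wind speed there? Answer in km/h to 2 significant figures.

160 km/h

With the same pressure gradient and density, V_g ∝ 1/f ∝ 1/sin φ.
V₂ = V₁ · sin φ₁ / sin φ₂ = 133 × sin 64° / sin 49°
V₂ = 133 × 0.8988/0.7547 = 160 km/h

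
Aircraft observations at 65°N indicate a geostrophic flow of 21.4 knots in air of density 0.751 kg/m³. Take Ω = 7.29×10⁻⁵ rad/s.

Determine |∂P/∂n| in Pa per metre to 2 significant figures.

1.1×10⁻³ Pa/m

Coriolis parameter at 65°N:
f = 2Ω sin φ = 2 × 7.29×10⁻⁵ × sin 65° = 1.32×10⁻⁴ s⁻¹
Wind speed in SI: 21.4 knots = 11.0 m/s
Geostrophic balance rearranged: |∂P/∂n| = f ρ V_g
|∂P/∂n| = 1.32×10⁻⁴ × 0.751 × 11.0 = 1.09×10⁻³ Pa/m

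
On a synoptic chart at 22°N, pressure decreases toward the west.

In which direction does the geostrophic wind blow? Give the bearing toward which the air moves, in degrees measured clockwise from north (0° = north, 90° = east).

The pressure-gradient force points toward the west (bearing 270°).
Geostrophic balance: in the Northern Hemisphere the Coriolis force deflects motion to the right, so the geostrophic wind blows 90° to the right of the pressure-gradient force (low pressure on the left).
Rotating 270° by 90° clockwise gives 000° — the wind blows toward the north.

000°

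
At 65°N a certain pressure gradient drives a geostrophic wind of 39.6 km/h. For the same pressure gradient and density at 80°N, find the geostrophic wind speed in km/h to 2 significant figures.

With the same pressure gradient and density, V_g ∝ 1/f ∝ 1/sin φ.
V₂ = V₁ · sin φ₁ / sin φ₂ = 39.6 × sin 65° / sin 80°
V₂ = 39.6 × 0.9063/0.9848 = 36 km/h

36 km/h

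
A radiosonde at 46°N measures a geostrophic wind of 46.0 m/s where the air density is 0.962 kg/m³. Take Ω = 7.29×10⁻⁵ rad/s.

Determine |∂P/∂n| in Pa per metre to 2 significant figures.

4.6×10⁻³ Pa/m

Coriolis parameter at 46°N:
f = 2Ω sin φ = 2 × 7.29×10⁻⁵ × sin 46° = 1.05×10⁻⁴ s⁻¹
Geostrophic balance rearranged: |∂P/∂n| = f ρ V_g
|∂P/∂n| = 1.05×10⁻⁴ × 0.962 × 46.0 = 4.64×10⁻³ Pa/m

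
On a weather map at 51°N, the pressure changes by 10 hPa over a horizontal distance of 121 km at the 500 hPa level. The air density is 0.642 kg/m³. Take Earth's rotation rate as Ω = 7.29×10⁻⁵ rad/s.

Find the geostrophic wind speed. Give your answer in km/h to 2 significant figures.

Coriolis parameter at 51°N:
f = 2Ω sin φ = 2 × 7.29×10⁻⁵ × sin 51° = 1.13×10⁻⁴ s⁻¹
Pressure gradient: |∂P/∂n| = 1000 Pa / 121000 m = 8.26×10⁻³ Pa/m
Geostrophic balance (pressure-gradient force = Coriolis force):
V_g = (1/(fρ)) |∂P/∂n| = 8.26×10⁻³ / (1.13×10⁻⁴ × 0.642) = 114 m/s
Converting: 114 m/s × 3.6 = 410 km/h

410 km/h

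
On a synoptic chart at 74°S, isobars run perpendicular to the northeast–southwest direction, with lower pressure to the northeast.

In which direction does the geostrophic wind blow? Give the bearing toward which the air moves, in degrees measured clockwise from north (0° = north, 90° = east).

The pressure-gradient force points toward the northeast (bearing 045°).
Geostrophic balance: in the Southern Hemisphere the Coriolis force deflects motion to the left, so the geostrophic wind blows 90° to the left of the pressure-gradient force (low pressure on the right).
Rotating 045° by 90° counterclockwise gives 315° — the wind blows toward the northwest.

315°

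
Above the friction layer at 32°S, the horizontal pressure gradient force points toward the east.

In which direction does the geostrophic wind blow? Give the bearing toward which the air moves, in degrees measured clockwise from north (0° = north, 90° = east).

000°

The pressure-gradient force points toward the east (bearing 090°).
Geostrophic balance: in the Southern Hemisphere the Coriolis force deflects motion to the left, so the geostrophic wind blows 90° to the left of the pressure-gradient force (low pressure on the right).
Rotating 090° by 90° counterclockwise gives 000° — the wind blows toward the north.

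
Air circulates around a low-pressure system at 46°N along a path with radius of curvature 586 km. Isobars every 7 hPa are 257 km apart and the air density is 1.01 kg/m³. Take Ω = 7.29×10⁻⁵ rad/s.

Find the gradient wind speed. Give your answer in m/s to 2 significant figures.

20 m/s

Coriolis parameter at 46°N:
f = 2Ω sin φ = 2 × 7.29×10⁻⁵ × sin 46° = 1.05×10⁻⁴ s⁻¹
Pressure gradient: |∂P/∂n| = 700 Pa / 257000 m = 2.72×10⁻³ Pa/m
Geostrophic speed: V_g = |∂P/∂n|/(fρ) = 2.72×10⁻³/(1.05×10⁻⁴ × 1.01) = 25.7 m/s
Around a low, centrifugal force acts outward with Coriolis, so pressure-gradient force balances both:
(1/ρ)|∂P/∂n| = fV + V²/R  →  V² + fR·V − fR·V_g = 0
With fR = 1.05×10⁻⁴ × 586×10³ m = 61.5 m/s:
V = [−fR + √((fR)² + 4 fR V_g)]/2 = [−61.5 + √(61.5² + 4×61.5×25.7)]/2 = 19.5 m/s
Subgeostrophic (V < V_g = 25.7 m/s), as expected around a low.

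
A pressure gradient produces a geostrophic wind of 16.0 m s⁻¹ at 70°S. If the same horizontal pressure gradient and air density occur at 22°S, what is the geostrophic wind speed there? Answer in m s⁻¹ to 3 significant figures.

With the same pressure gradient and density, V_g ∝ 1/f ∝ 1/sin φ.
V₂ = V₁ · sin φ₁ / sin φ₂ = 16.0 × sin 70° / sin 22°
V₂ = 16.0 × 0.9397/0.3746 = 40.1 m s⁻¹

40.1 m s⁻¹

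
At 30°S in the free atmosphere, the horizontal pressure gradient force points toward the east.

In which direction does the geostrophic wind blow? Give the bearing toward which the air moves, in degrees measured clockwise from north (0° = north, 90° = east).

000°

The pressure-gradient force points toward the east (bearing 090°).
Geostrophic balance: in the Southern Hemisphere the Coriolis force deflects motion to the left, so the geostrophic wind blows 90° to the left of the pressure-gradient force (low pressure on the right).
Rotating 090° by 90° counterclockwise gives 000° — the wind blows toward the north.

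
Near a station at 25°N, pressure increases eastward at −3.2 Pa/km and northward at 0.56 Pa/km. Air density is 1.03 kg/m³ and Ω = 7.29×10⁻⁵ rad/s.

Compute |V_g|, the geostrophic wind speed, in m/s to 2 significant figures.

51 m/s

Coriolis parameter at 25°N:
f = 2Ω sin φ = 2 × 7.29×10⁻⁵ × sin 25° = 6.16×10⁻⁵ s⁻¹
Component geostrophic relations (x east, y north):
u_g = −(1/(fρ)) ∂P/∂y,  v_g = (1/(fρ)) ∂P/∂x
u_g = −(0.56×10⁻³)/(6.16×10⁻⁵ × 1.03) = −8.82 m/s;  v_g = (−3.2×10⁻³)/(6.16×10⁻⁵ × 1.03) = −50.4 m/s
|V_g| = √(u_g² + v_g²) = 51.2 m/s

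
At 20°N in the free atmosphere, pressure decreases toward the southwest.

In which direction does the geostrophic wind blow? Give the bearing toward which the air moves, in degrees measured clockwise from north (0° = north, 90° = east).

The pressure-gradient force points toward the southwest (bearing 225°).
Geostrophic balance: in the Northern Hemisphere the Coriolis force deflects motion to the right, so the geostrophic wind blows 90° to the right of the pressure-gradient force (low pressure on the left).
Rotating 225° by 90° clockwise gives 315° — the wind blows toward the northwest.

315°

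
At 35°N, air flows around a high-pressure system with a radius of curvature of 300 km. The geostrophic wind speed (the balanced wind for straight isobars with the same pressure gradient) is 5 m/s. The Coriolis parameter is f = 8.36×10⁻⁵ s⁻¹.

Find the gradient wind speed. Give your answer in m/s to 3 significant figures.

Around a high, pressure-gradient force acts outward with centrifugal, so Coriolis balances both:
fV = (1/ρ)|∂P/∂n| + V²/R  →  V² − fR·V + fR·V_g = 0
With fR = 8.36×10⁻⁵ × 300×10³ m = 25.1 m/s:
V = [fR − √((fR)² − 4 fR V_g)]/2 = [25.1 − √(25.1² − 4×25.1×5)]/2 = 6.9 m/s
Supergeostrophic (V > V_g = 5 m/s), as expected around a high.

6.90 m/s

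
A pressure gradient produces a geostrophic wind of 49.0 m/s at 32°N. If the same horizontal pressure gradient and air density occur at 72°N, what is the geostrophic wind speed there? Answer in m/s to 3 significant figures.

27.3 m/s

With the same pressure gradient and density, V_g ∝ 1/f ∝ 1/sin φ.
V₂ = V₁ · sin φ₁ / sin φ₂ = 49.0 × sin 32° / sin 72°
V₂ = 49.0 × 0.5299/0.9511 = 27.3 m/s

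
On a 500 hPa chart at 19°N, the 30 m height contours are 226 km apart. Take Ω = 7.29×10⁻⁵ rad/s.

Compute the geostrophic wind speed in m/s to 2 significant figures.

27 m/s

Coriolis parameter at 19°N:
f = 2Ω sin φ = 2 × 7.29×10⁻⁵ × sin 19° = 4.75×10⁻⁵ s⁻¹
Height gradient: |∂Z/∂n| = 30 m / 226000 m = 1.33×10⁻⁴
On a pressure surface, geostrophic balance gives V_g = (g/f)|∂Z/∂n|:
V_g = 9.81 × 1.33×10⁻⁴ / 4.75×10⁻⁵ = 27.4 m/s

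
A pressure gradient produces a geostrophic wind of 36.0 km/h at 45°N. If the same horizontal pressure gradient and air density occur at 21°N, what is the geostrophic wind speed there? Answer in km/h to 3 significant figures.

With the same pressure gradient and density, V_g ∝ 1/f ∝ 1/sin φ.
V₂ = V₁ · sin φ₁ / sin φ₂ = 36.0 × sin 45° / sin 21°
V₂ = 36.0 × 0.7071/0.3584 = 71.0 km/h

71.0 km/h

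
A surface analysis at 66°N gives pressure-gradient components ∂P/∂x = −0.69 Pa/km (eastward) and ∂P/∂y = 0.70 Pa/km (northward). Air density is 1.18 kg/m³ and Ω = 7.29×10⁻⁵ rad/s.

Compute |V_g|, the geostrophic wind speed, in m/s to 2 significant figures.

Coriolis parameter at 66°N:
f = 2Ω sin φ = 2 × 7.29×10⁻⁵ × sin 66° = 1.33×10⁻⁴ s⁻¹
Component geostrophic relations (x east, y north):
u_g = −(1/(fρ)) ∂P/∂y,  v_g = (1/(fρ)) ∂P/∂x
u_g = −(0.70×10⁻³)/(1.33×10⁻⁴ × 1.18) = −4.45 m/s;  v_g = (−0.69×10⁻³)/(1.33×10⁻⁴ × 1.18) = −4.39 m/s
|V_g| = √(u_g² + v_g²) = 6.25 m/s

6.3 m/s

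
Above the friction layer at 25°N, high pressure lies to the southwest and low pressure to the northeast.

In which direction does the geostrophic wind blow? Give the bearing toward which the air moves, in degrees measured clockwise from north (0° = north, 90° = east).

135°

The pressure-gradient force points toward the northeast (bearing 045°).
Geostrophic balance: in the Northern Hemisphere the Coriolis force deflects motion to the right, so the geostrophic wind blows 90° to the right of the pressure-gradient force (low pressure on the left).
Rotating 045° by 90° clockwise gives 135° — the wind blows toward the southeast.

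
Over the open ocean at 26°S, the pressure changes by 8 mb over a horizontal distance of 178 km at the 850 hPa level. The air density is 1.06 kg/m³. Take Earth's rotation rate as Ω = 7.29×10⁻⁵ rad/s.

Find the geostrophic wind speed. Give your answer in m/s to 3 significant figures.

Coriolis parameter at 26°S:
f = 2Ω sin φ = 2 × 7.29×10⁻⁵ × sin 26° = 6.39×10⁻⁵ s⁻¹
Pressure gradient: |∂P/∂n| = 800 Pa / 178000 m = 4.49×10⁻³ Pa/m
Geostrophic balance (pressure-gradient force = Coriolis force):
V_g = (1/(fρ)) |∂P/∂n| = 4.49×10⁻³ / (6.39×10⁻⁵ × 1.06) = 66.3 m/s

66.3 m/s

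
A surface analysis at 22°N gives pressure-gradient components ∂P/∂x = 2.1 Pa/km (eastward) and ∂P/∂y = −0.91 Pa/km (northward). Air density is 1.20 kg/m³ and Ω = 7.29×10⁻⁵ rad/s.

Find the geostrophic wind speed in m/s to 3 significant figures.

Coriolis parameter at 22°N:
f = 2Ω sin φ = 2 × 7.29×10⁻⁵ × sin 22° = 5.46×10⁻⁵ s⁻¹
Component geostrophic relations (x east, y north):
u_g = −(1/(fρ)) ∂P/∂y,  v_g = (1/(fρ)) ∂P/∂x
u_g = −(−0.91×10⁻³)/(5.46×10⁻⁵ × 1.20) = 13.9 m/s;  v_g = (2.1×10⁻³)/(5.46×10⁻⁵ × 1.20) = 32.0 m/s
|V_g| = √(u_g² + v_g²) = 34.9 m/s

34.9 m/s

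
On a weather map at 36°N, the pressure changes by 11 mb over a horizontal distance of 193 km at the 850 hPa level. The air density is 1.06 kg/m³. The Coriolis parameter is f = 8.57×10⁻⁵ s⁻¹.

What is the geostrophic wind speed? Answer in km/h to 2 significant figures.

230 km/h

Pressure gradient: |∂P/∂n| = 1100 Pa / 193000 m = 5.70×10⁻³ Pa/m
Geostrophic balance (pressure-gradient force = Coriolis force):
V_g = (1/(fρ)) |∂P/∂n| = 5.70×10⁻³ / (8.57×10⁻⁵ × 1.06) = 62.7 m/s
Converting: 62.7 m/s × 3.6 = 230 km/h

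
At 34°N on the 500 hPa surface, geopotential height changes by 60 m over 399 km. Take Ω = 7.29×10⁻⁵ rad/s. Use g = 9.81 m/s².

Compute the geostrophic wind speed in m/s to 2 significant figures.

18 m/s

Coriolis parameter at 34°N:
f = 2Ω sin φ = 2 × 7.29×10⁻⁵ × sin 34° = 8.15×10⁻⁵ s⁻¹
Height gradient: |∂Z/∂n| = 60 m / 399000 m = 1.50×10⁻⁴
On a pressure surface, geostrophic balance gives V_g = (g/f)|∂Z/∂n|:
V_g = 9.81 × 1.50×10⁻⁴ / 8.15×10⁻⁵ = 18.1 m/s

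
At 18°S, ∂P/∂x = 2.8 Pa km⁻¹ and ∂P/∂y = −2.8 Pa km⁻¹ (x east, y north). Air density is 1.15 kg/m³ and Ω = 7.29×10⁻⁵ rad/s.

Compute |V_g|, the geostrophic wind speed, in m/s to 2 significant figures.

Coriolis parameter at 18°S:
f = 2Ω sin φ = 2 × 7.29×10⁻⁵ × sin 18° = 4.51×10⁻⁵ s⁻¹
In the Southern Hemisphere f is negative: f = −4.51×10⁻⁵ s⁻¹.
Component geostrophic relations (x east, y north):
u_g = −(1/(fρ)) ∂P/∂y,  v_g = (1/(fρ)) ∂P/∂x
u_g = −(−2.8×10⁻³)/(−4.51×10⁻⁵ × 1.15) = −54.0 m/s;  v_g = (2.8×10⁻³)/(−4.51×10⁻⁵ × 1.15) = −54.0 m/s
|V_g| = √(u_g² + v_g²) = 76.4 m/s

76 m/s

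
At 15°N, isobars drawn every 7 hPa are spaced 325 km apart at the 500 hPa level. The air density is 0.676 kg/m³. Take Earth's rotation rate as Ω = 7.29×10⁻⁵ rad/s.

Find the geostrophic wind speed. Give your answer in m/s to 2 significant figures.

84 m/s

Coriolis parameter at 15°N:
f = 2Ω sin φ = 2 × 7.29×10⁻⁵ × sin 15° = 3.77×10⁻⁵ s⁻¹
Pressure gradient: |∂P/∂n| = 700 Pa / 325000 m = 2.15×10⁻³ Pa/m
Geostrophic balance (pressure-gradient force = Coriolis force):
V_g = (1/(fρ)) |∂P/∂n| = 2.15×10⁻³ / (3.77×10⁻⁵ × 0.676) = 84.4 m/s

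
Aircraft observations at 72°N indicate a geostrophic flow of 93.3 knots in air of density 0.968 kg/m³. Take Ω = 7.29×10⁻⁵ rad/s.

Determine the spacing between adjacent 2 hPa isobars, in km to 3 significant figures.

31.0 km

Coriolis parameter at 72°N:
f = 2Ω sin φ = 2 × 7.29×10⁻⁵ × sin 72° = 1.39×10⁻⁴ s⁻¹
Wind speed in SI: 93.3 knots = 48.0 m/s
Geostrophic balance rearranged: |∂P/∂n| = f ρ V_g
|∂P/∂n| = 1.39×10⁻⁴ × 0.968 × 48.0 = 6.44×10⁻³ Pa/m
Isobar spacing: Δn = ΔP/|∂P/∂n| = 200 Pa / 6.44×10⁻³ Pa/m = 31044 m ≈ 31.0 km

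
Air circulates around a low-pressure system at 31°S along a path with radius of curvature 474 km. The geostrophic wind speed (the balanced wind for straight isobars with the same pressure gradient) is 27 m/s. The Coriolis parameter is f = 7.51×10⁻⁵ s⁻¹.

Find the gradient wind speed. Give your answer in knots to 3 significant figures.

34.9 knots

Around a low, centrifugal force acts outward with Coriolis, so pressure-gradient force balances both:
(1/ρ)|∂P/∂n| = fV + V²/R  →  V² + fR·V − fR·V_g = 0
With fR = 7.51×10⁻⁵ × 474×10³ m = 35.6 m/s:
V = [−fR + √((fR)² + 4 fR V_g)]/2 = [−35.6 + √(35.6² + 4×35.6×27)]/2 = 17.9 m/s
Subgeostrophic (V < V_g = 27 m/s), as expected around a low.
Converting: 17.9 m/s × 1.944 = 34.9 knots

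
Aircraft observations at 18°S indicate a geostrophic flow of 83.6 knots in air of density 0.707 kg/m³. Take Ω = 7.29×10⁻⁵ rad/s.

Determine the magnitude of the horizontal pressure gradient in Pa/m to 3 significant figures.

Coriolis parameter at 18°S:
f = 2Ω sin φ = 2 × 7.29×10⁻⁵ × sin 18° = 4.51×10⁻⁵ s⁻¹
Wind speed in SI: 83.6 knots = 43.0 m/s
Geostrophic balance rearranged: |∂P/∂n| = f ρ V_g
|∂P/∂n| = 4.51×10⁻⁵ × 0.707 × 43.0 = 1.37×10⁻³ Pa/m

1.37×10⁻³ Pa/m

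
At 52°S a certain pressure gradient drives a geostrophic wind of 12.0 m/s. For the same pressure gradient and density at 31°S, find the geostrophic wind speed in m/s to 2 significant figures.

18 m/s

With the same pressure gradient and density, V_g ∝ 1/f ∝ 1/sin φ.
V₂ = V₁ · sin φ₁ / sin φ₂ = 12.0 × sin 52° / sin 31°
V₂ = 12.0 × 0.7880/0.5150 = 18 m/s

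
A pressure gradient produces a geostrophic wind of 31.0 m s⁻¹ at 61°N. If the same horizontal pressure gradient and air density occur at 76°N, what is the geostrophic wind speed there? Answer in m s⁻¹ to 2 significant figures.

28 m s⁻¹

With the same pressure gradient and density, V_g ∝ 1/f ∝ 1/sin φ.
V₂ = V₁ · sin φ₁ / sin φ₂ = 31.0 × sin 61° / sin 76°
V₂ = 31.0 × 0.8746/0.9703 = 28 m s⁻¹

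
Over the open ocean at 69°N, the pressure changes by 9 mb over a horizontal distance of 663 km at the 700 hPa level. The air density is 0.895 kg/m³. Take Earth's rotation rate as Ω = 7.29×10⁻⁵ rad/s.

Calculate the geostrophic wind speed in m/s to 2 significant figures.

11 m/s

Coriolis parameter at 69°N:
f = 2Ω sin φ = 2 × 7.29×10⁻⁵ × sin 69° = 1.36×10⁻⁴ s⁻¹
Pressure gradient: |∂P/∂n| = 900 Pa / 663000 m = 1.36×10⁻³ Pa/m
Geostrophic balance (pressure-gradient force = Coriolis force):
V_g = (1/(fρ)) |∂P/∂n| = 1.36×10⁻³ / (1.36×10⁻⁴ × 0.895) = 11.1 m/s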